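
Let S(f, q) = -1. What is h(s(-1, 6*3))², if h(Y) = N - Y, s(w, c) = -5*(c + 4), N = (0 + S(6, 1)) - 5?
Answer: 10816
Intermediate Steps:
N = -6 (N = (0 - 1) - 5 = -1 - 5 = -6)
s(w, c) = -20 - 5*c (s(w, c) = -5*(4 + c) = -20 - 5*c)
h(Y) = -6 - Y
h(s(-1, 6*3))² = (-6 - (-20 - 30*3))² = (-6 - (-20 - 5*18))² = (-6 - (-20 - 90))² = (-6 - 1*(-110))² = (-6 + 110)² = 104² = 10816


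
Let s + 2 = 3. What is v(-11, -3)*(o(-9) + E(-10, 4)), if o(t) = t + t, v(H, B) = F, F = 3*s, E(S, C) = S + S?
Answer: -114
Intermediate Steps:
s = 1 (s = -2 + 3 = 1)
E(S, C) = 2*S
F = 3 (F = 3*1 = 3)
v(H, B) = 3
o(t) = 2*t
v(-11, -3)*(o(-9) + E(-10, 4)) = 3*(2*(-9) + 2*(-10)) = 3*(-18 - 20) = 3*(-38) = -114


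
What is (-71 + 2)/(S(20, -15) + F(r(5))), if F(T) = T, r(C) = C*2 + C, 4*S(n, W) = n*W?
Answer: 23/20 ≈ 1.1500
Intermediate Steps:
S(n, W) = W*n/4 (S(n, W) = (n*W)/4 = (W*n)/4 = W*n/4)
r(C) = 3*C (r(C) = 2*C + C = 3*C)
(-71 + 2)/(S(20, -15) + F(r(5))) = (-71 + 2)/((¼)*(-15)*20 + 3*5) = -69/(-75 + 15) = -69/(-60) = -69*(-1/60) = 23/20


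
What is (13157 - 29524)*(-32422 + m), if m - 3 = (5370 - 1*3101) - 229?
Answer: 497213093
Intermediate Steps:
m = 2043 (m = 3 + ((5370 - 1*3101) - 229) = 3 + ((5370 - 3101) - 229) = 3 + (2269 - 229) = 3 + 2040 = 2043)
(13157 - 29524)*(-32422 + m) = (13157 - 29524)*(-32422 + 2043) = -16367*(-30379) = 497213093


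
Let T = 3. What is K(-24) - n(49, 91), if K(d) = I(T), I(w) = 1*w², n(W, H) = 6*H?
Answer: -537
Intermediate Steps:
I(w) = w²
K(d) = 9 (K(d) = 3² = 9)
K(-24) - n(49, 91) = 9 - 6*91 = 9 - 1*546 = 9 - 546 = -537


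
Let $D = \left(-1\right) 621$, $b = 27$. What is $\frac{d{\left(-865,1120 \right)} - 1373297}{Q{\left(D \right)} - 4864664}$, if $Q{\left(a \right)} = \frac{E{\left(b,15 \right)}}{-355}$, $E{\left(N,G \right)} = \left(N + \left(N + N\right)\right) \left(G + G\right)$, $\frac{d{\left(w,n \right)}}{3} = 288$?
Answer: $\frac{97442743}{345391630} \approx 0.28212$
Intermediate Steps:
$d{\left(w,n \right)} = 864$ ($d{\left(w,n \right)} = 3 \cdot 288 = 864$)
$E{\left(N,G \right)} = 6 G N$ ($E{\left(N,G \right)} = \left(N + 2 N\right) 2 G = 3 N 2 G = 6 G N$)
$D = -621$
$Q{\left(a \right)} = - \frac{486}{71}$ ($Q{\left(a \right)} = \frac{6 \cdot 15 \cdot 27}{-355} = 2430 \left(- \frac{1}{355}\right) = - \frac{486}{71}$)
$\frac{d{\left(-865,1120 \right)} - 1373297}{Q{\left(D \right)} - 4864664} = \frac{864 - 1373297}{- \frac{486}{71} - 4864664} = - \frac{1372433}{- \frac{345391630}{71}} = \left(-1372433\right) \left(- \frac{71}{345391630}\right) = \frac{97442743}{345391630}$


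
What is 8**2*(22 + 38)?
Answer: 3840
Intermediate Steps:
8**2*(22 + 38) = 64*60 = 3840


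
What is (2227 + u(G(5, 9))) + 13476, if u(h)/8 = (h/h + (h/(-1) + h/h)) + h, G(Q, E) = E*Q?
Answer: 15719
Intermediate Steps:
u(h) = 16 (u(h) = 8*((h/h + (h/(-1) + h/h)) + h) = 8*((1 + (h*(-1) + 1)) + h) = 8*((1 + (-h + 1)) + h) = 8*((1 + (1 - h)) + h) = 8*((2 - h) + h) = 8*2 = 16)
(2227 + u(G(5, 9))) + 13476 = (2227 + 16) + 13476 = 2243 + 13476 = 15719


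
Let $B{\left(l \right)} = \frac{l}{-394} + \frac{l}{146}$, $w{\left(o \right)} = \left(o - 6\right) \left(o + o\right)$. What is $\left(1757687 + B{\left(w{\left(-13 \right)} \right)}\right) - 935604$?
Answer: $\frac{11822406251}{14381} \approx 8.2209 \cdot 10^{5}$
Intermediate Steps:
$w{\left(o \right)} = 2 o \left(-6 + o\right)$ ($w{\left(o \right)} = \left(-6 + o\right) 2 o = 2 o \left(-6 + o\right)$)
$B{\left(l \right)} = \frac{62 l}{14381}$ ($B{\left(l \right)} = l \left(- \frac{1}{394}\right) + l \frac{1}{146} = - \frac{l}{394} + \frac{l}{146} = \frac{62 l}{14381}$)
$\left(1757687 + B{\left(w{\left(-13 \right)} \right)}\right) - 935604 = \left(1757687 + \frac{62 \cdot 2 \left(-13\right) \left(-6 - 13\right)}{14381}\right) - 935604 = \left(1757687 + \frac{62 \cdot 2 \left(-13\right) \left(-19\right)}{14381}\right) - 935604 = \left(1757687 + \frac{62}{14381} \cdot 494\right) - 935604 = \left(1757687 + \frac{30628}{14381}\right) - 935604 = \frac{25277327375}{14381} - 935604 = \frac{11822406251}{14381}$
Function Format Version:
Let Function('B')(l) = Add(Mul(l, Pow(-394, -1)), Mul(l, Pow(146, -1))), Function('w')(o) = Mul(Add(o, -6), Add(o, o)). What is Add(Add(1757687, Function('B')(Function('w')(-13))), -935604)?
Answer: Rational(11822406251, 14381) ≈ 8.2209e+5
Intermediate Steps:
Function('w')(o) = Mul(2, o, Add(-6, o)) (Function('w')(o) = Mul(Add(-6, o), Mul(2, o)) = Mul(2, o, Add(-6, o)))
Function('B')(l) = Mul(Rational(62, 14381), l) (Function('B')(l) = Add(Mul(l, Rational(-1, 394)), Mul(l, Rational(1, 146))) = Add(Mul(Rational(-1, 394), l), Mul(Rational(1, 146), l)) = Mul(Rational(62, 14381), l))
Add(Add(1757687, Function('B')(Function('w')(-13))), -935604) = Add(Add(1757687, Mul(Rational(62, 14381), Mul(2, -13, Add(-6, -13)))), -935604) = Add(Add(1757687, Mul(Rational(62, 14381), Mul(2, -13, -19))), -935604) = Add(Add(1757687, Mul(Rational(62, 14381), 494)), -935604) = Add(Add(1757687, Rational(30628, 14381)), -935604) = Add(Rational(25277327375, 14381), -935604) = Rational(11822406251, 14381)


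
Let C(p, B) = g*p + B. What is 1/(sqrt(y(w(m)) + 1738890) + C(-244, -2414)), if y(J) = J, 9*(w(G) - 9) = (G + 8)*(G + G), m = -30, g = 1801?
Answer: -1325574/585710259355 - sqrt(15651411)/585710259355 ≈ -2.2699e-6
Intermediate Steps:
w(G) = 9 + 2*G*(8 + G)/9 (w(G) = 9 + ((G + 8)*(G + G))/9 = 9 + ((8 + G)*(2*G))/9 = 9 + (2*G*(8 + G))/9 = 9 + 2*G*(8 + G)/9)
C(p, B) = B + 1801*p (C(p, B) = 1801*p + B = B + 1801*p)
1/(sqrt(y(w(m)) + 1738890) + C(-244, -2414)) = 1/(sqrt((9 + (2/9)*(-30)**2 + (16/9)*(-30)) + 1738890) + (-2414 + 1801*(-244))) = 1/(sqrt((9 + (2/9)*900 - 160/3) + 1738890) + (-2414 - 439444)) = 1/(sqrt((9 + 200 - 160/3) + 1738890) - 441858) = 1/(sqrt(467/3 + 1738890) - 441858) = 1/(sqrt(5217137/3) - 441858) = 1/(sqrt(15651411)/3 - 441858) = 1/(-441858 + sqrt(15651411)/3)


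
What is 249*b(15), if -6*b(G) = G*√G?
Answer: -1245*√15/2 ≈ -2410.9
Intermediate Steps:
b(G) = -G^(3/2)/6 (b(G) = -G*√G/6 = -G^(3/2)/6)
249*b(15) = 249*(-5*√15/2) = -1245*√15/2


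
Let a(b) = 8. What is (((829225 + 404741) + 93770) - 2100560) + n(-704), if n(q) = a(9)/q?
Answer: -68008513/88 ≈ -7.7282e+5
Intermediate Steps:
n(q) = 8/q
(((829225 + 404741) + 93770) - 2100560) + n(-704) = (((829225 + 404741) + 93770) - 2100560) + 8/(-704) = ((1233966 + 93770) - 2100560) + 8*(-1/704) = (1327736 - 2100560) - 1/88 = -772824 - 1/88 = -68008513/88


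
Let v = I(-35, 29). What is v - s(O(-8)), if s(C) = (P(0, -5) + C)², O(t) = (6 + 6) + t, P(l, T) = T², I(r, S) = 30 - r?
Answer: -776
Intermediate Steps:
v = 65 (v = 30 - 1*(-35) = 30 + 35 = 65)
O(t) = 12 + t
s(C) = (25 + C)² (s(C) = ((-5)² + C)² = (25 + C)²)
v - s(O(-8)) = 65 - (25 + (12 - 8))² = 65 - (25 + 4)² = 65 - 1*29² = 65 - 1*841 = 65 - 841 = -776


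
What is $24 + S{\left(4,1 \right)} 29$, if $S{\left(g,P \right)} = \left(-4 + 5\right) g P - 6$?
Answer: $-34$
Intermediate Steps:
$S{\left(g,P \right)} = -6 + P g$ ($S{\left(g,P \right)} = 1 g P - 6 = g P - 6 = P g - 6 = -6 + P g$)
$24 + S{\left(4,1 \right)} 29 = 24 + \left(-6 + 1 \cdot 4\right) 29 = 24 + \left(-6 + 4\right) 29 = 24 - 58 = -34$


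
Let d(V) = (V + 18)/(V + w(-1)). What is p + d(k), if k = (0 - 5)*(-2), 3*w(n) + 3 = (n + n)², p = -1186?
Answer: -36682/31 ≈ -1183.3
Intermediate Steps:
w(n) = -1 + 4*n²/3 (w(n) = -1 + (n + n)²/3 = -1 + (2*n)²/3 = -1 + (4*n²)/3 = -1 + 4*n²/3)
k = 10 (k = -5*(-2) = 10)
d(V) = (18 + V)/(⅓ + V) (d(V) = (V + 18)/(V + (-1 + (4/3)*(-1)²)) = (18 + V)/(V + (-1 + (4/3)*1)) = (18 + V)/(V + (-1 + 4/3)) = (18 + V)/(V + ⅓) = (18 + V)/(⅓ + V))
p + d(k) = -1186 + 3*(18 + 10)/(1 + 3*10) = -1186 + 3*28/(1 + 30) = -1186 + 3*28/31 = -1186 + 3*(1/31)*28 = -1186 + 84/31 = -36682/31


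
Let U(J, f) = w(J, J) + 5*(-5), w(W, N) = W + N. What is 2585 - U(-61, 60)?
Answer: 2732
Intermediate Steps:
w(W, N) = N + W
U(J, f) = -25 + 2*J (U(J, f) = (J + J) + 5*(-5) = 2*J - 25 = -25 + 2*J)
2585 - U(-61, 60) = 2585 - (-25 + 2*(-61)) = 2585 - (-25 - 122) = 2585 - 1*(-147) = 2585 + 147 = 2732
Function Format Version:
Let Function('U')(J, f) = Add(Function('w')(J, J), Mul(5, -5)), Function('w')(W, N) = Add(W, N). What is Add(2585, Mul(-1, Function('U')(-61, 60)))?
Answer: 2732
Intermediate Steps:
Function('w')(W, N) = Add(N, W)
Function('U')(J, f) = Add(-25, Mul(2, J)) (Function('U')(J, f) = Add(Add(J, J), Mul(5, -5)) = Add(Mul(2, J), -25) = Add(-25, Mul(2, J)))
Add(2585, Mul(-1, Function('U')(-61, 60))) = Add(2585, Mul(-1, Add(-25, Mul(2, -61)))) = Add(2585, Mul(-1, Add(-25, -122))) = Add(2585, Mul(-1, -147)) = Add(2585, 147) = 2732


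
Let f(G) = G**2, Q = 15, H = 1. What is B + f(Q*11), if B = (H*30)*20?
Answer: 27825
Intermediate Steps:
B = 600 (B = (1*30)*20 = 30*20 = 600)
B + f(Q*11) = 600 + (15*11)**2 = 600 + 165**2 = 600 + 27225 = 27825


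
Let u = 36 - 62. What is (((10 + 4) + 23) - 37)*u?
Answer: 0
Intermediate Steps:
u = -26
(((10 + 4) + 23) - 37)*u = (((10 + 4) + 23) - 37)*(-26) = ((14 + 23) - 37)*(-26) = (37 - 37)*(-26) = 0*(-26) = 0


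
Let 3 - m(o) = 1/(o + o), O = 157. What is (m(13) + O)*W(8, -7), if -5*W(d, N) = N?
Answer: 29113/130 ≈ 223.95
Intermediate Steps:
m(o) = 3 - 1/(2*o) (m(o) = 3 - 1/(o + o) = 3 - 1/(2*o))
W(d, N) = -N/5
(m(13) + O)*W(8, -7) = ((3 - ½/13) + 157)*(-⅕*(-7)) = ((3 - ½*1/13) + 157)*(7/5) = ((3 - 1/26) + 157)*(7/5) = (77/26 + 157)*(7/5) = (4159/26)*(7/5) = 29113/130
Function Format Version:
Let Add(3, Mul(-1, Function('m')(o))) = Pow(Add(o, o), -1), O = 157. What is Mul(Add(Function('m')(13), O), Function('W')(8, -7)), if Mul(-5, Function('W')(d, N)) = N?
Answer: Rational(29113, 130) ≈ 223.95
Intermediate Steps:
Function('m')(o) = Add(3, Mul(Rational(-1, 2), Pow(o, -1))) (Function('m')(o) = Add(3, Mul(-1, Pow(Add(o, o), -1))) = Add(3, Mul(-1, Pow(Mul(2, o), -1))) = Add(3, Mul(-1, Mul(Rational(1, 2), Pow(o, -1)))) = Add(3, Mul(Rational(-1, 2), Pow(o, -1))))
Function('W')(d, N) = Mul(Rational(-1, 5), N)
Mul(Add(Function('m')(13), O), Function('W')(8, -7)) = Mul(Add(Add(3, Mul(Rational(-1, 2), Pow(13, -1))), 157), Mul(Rational(-1, 5), -7)) = Mul(Add(Add(3, Mul(Rational(-1, 2), Rational(1, 13))), 157), Rational(7, 5)) = Mul(Add(Add(3, Rational(-1, 26)), 157), Rational(7, 5)) = Mul(Add(Rational(77, 26), 157), Rational(7, 5)) = Mul(Rational(4159, 26), Rational(7, 5)) = Rational(29113, 130)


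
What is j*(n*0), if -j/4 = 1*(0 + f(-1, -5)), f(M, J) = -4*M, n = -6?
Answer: 0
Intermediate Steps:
j = -16 (j = -4*(0 - 4*(-1)) = -4*(0 + 4) = -4*4 = -16)
j*(n*0) = -(-96)*0 = -16*0 = 0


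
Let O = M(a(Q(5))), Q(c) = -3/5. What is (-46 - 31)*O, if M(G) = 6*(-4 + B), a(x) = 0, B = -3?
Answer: 3234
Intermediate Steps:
Q(c) = -⅗ (Q(c) = -3*⅕ = -⅗)
M(G) = -42 (M(G) = 6*(-4 - 3) = 6*(-7) = -42)
O = -42
(-46 - 31)*O = (-46 - 31)*(-42) = -77*(-42) = 3234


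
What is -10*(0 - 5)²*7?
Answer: -1750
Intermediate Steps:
-10*(0 - 5)²*7 = -10*(-5)²*7 = -10*25*7 = -250*7 = -1750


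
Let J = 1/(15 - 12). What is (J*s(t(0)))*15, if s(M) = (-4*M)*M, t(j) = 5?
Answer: -500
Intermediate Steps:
J = ⅓ (J = 1/3 = ⅓ ≈ 0.33333)
s(M) = -4*M²
(J*s(t(0)))*15 = ((-4*5²)/3)*15 = ((-4*25)/3)*15 = ((⅓)*(-100))*15 = -100/3*15 = -500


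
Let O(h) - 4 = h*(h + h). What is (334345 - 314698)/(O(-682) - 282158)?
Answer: 19647/648094 ≈ 0.030315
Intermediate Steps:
O(h) = 4 + 2*h**2 (O(h) = 4 + h*(h + h) = 4 + h*(2*h) = 4 + 2*h**2)
(334345 - 314698)/(O(-682) - 282158) = (334345 - 314698)/((4 + 2*(-682)**2) - 282158) = 19647/((4 + 2*465124) - 282158) = 19647/((4 + 930248) - 282158) = 19647/(930252 - 282158) = 19647/648094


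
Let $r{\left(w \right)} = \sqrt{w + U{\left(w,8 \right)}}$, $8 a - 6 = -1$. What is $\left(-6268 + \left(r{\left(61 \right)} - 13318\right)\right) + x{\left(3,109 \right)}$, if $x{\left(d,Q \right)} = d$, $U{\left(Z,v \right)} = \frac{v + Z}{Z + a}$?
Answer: $-19583 + \frac{175 \sqrt{493}}{493} \approx -19575.0$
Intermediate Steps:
$a = \frac{5}{8}$ ($a = \frac{3}{4} + \frac{1}{8} \left(-1\right) = \frac{3}{4} - \frac{1}{8} = \frac{5}{8} \approx 0.625$)
$U{\left(Z,v \right)} = \frac{Z + v}{\frac{5}{8} + Z}$ ($U{\left(Z,v \right)} = \frac{v + Z}{Z + \frac{5}{8}} = \frac{Z + v}{\frac{5}{8} + Z}$)
$r{\left(w \right)} = \sqrt{w + \frac{8 \left(8 + w\right)}{5 + 8 w}}$ ($r{\left(w \right)} = \sqrt{w + \frac{8 \left(w + 8\right)}{5 + 8 w}} = \sqrt{w + \frac{8 \left(8 + w\right)}{5 + 8 w}}$)
$\left(-6268 + \left(r{\left(61 \right)} - 13318\right)\right) + x{\left(3,109 \right)} = \left(-6268 - \left(13318 - \sqrt{\frac{64 + 8 \cdot 61^{2} + 13 \cdot 61}{5 + 8 \cdot 61}}\right)\right) + 3 = \left(-6268 - \left(13318 - \sqrt{\frac{64 + 8 \cdot 3721 + 793}{5 + 488}}\right)\right) + 3 = \left(-6268 - \left(13318 - \sqrt{\frac{64 + 29768 + 793}{493}}\right)\right) + 3 = \left(-6268 - \left(13318 - \sqrt{\frac{1}{493} \cdot 30625}\right)\right) + 3 = \left(-6268 - \left(13318 - \sqrt{\frac{30625}{493}}\right)\right) + 3 = \left(-6268 - \left(13318 - \frac{175 \sqrt{493}}{493}\right)\right) + 3 = \left(-19586 + \frac{175 \sqrt{493}}{493}\right) + 3 = -19583 + \frac{175 \sqrt{493}}{493}$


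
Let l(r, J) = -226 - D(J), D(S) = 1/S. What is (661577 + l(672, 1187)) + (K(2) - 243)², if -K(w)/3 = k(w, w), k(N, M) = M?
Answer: 858618823/1187 ≈ 7.2335e+5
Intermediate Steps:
K(w) = -3*w
l(r, J) = -226 - 1/J
(661577 + l(672, 1187)) + (K(2) - 243)² = (661577 + (-226 - 1/1187)) + (-3*2 - 243)² = (661577 + (-226 - 1*1/1187)) + (-6 - 243)² = (661577 + (-226 - 1/1187)) + (-249)² = (661577 - 268263/1187) + 62001 = 785023636/1187 + 62001 = 858618823/1187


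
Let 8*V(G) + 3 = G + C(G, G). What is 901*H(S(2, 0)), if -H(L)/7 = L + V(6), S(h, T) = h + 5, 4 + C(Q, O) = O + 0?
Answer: -384727/8 ≈ -48091.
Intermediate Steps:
C(Q, O) = -4 + O (C(Q, O) = -4 + (O + 0) = -4 + O)
V(G) = -7/8 + G/4 (V(G) = -3/8 + (G + (-4 + G))/8 = -3/8 + (-4 + 2*G)/8 = -3/8 + (-1/2 + G/4) = -7/8 + G/4)
S(h, T) = 5 + h
H(L) = -35/8 - 7*L (H(L) = -7*(L + (-7/8 + (1/4)*6)) = -7*(L + (-7/8 + 3/2)) = -7*(L + 5/8) = -7*(5/8 + L) = -35/8 - 7*L)
901*H(S(2, 0)) = 901*(-35/8 - 7*(5 + 2)) = 901*(-35/8 - 7*7) = 901*(-35/8 - 49) = 901*(-427/8) = -384727/8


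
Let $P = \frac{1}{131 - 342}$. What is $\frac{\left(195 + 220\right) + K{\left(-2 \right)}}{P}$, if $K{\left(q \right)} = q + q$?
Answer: $-86721$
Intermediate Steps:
$K{\left(q \right)} = 2 q$
$P = - \frac{1}{211}$ ($P = \frac{1}{-211} = - \frac{1}{211} \approx -0.0047393$)
$\frac{\left(195 + 220\right) + K{\left(-2 \right)}}{P} = \frac{\left(195 + 220\right) + 2 \left(-2\right)}{- \frac{1}{211}} = - 211 \left(415 - 4\right) = \left(-211\right) 411 = -86721$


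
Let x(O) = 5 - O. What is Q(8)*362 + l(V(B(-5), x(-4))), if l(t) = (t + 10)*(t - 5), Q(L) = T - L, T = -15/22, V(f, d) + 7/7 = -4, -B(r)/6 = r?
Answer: -35121/11 ≈ -3192.8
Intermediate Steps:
B(r) = -6*r
V(f, d) = -5 (V(f, d) = -1 - 4 = -5)
T = -15/22 (T = -15*1/22 = -15/22 ≈ -0.68182)
Q(L) = -15/22 - L
l(t) = (-5 + t)*(10 + t) (l(t) = (10 + t)*(-5 + t) = (-5 + t)*(10 + t))
Q(8)*362 + l(V(B(-5), x(-4))) = (-15/22 - 1*8)*362 + (-50 + (-5)² + 5*(-5)) = (-15/22 - 8)*362 + (-50 + 25 - 25) = -191/22*362 - 50 = -34571/11 - 50 = -35121/11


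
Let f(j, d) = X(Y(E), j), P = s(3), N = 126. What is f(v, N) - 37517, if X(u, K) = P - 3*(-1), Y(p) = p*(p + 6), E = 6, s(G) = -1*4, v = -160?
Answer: -37518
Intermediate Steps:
s(G) = -4
P = -4
Y(p) = p*(6 + p)
X(u, K) = -1 (X(u, K) = -4 - 3*(-1) = -4 + 3 = -1)
f(j, d) = -1
f(v, N) - 37517 = -1 - 37517 = -37518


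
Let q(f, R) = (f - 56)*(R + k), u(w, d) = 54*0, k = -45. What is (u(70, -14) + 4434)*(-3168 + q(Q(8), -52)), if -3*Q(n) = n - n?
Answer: 10038576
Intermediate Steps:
u(w, d) = 0
Q(n) = 0 (Q(n) = -(n - n)/3 = -1/3*0 = 0)
q(f, R) = (-56 + f)*(-45 + R) (q(f, R) = (f - 56)*(R - 45) = (-56 + f)*(-45 + R))
(u(70, -14) + 4434)*(-3168 + q(Q(8), -52)) = (0 + 4434)*(-3168 + (2520 - 56*(-52) - 45*0 - 52*0)) = 4434*(-3168 + (2520 + 2912 + 0 + 0)) = 4434*(-3168 + 5432) = 4434*2264 = 10038576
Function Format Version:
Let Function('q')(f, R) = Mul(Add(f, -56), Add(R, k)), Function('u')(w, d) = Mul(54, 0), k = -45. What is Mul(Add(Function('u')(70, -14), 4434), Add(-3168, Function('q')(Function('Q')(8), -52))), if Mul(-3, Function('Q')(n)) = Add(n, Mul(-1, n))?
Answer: 10038576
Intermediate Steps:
Function('u')(w, d) = 0
Function('Q')(n) = 0 (Function('Q')(n) = Mul(Rational(-1, 3), Add(n, Mul(-1, n))) = Mul(Rational(-1, 3), 0) = 0)
Function('q')(f, R) = Mul(Add(-56, f), Add(-45, R)) (Function('q')(f, R) = Mul(Add(f, -56), Add(R, -45)) = Mul(Add(-56, f), Add(-45, R)))
Mul(Add(Function('u')(70, -14), 4434), Add(-3168, Function('q')(Function('Q')(8), -52))) = Mul(Add(0, 4434), Add(-3168, Add(2520, Mul(-56, -52), Mul(-45, 0), Mul(-52, 0)))) = Mul(4434, Add(-3168, Add(2520, 2912, 0, 0))) = Mul(4434, Add(-3168, 5432)) = Mul(4434, 2264) = 10038576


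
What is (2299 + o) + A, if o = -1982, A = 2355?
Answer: 2672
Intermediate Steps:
(2299 + o) + A = (2299 - 1982) + 2355 = 317 + 2355 = 2672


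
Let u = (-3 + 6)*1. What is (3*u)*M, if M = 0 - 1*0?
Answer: 0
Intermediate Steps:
u = 3 (u = 3*1 = 3)
M = 0 (M = 0 + 0 = 0)
(3*u)*M = (3*3)*0 = 9*0 = 0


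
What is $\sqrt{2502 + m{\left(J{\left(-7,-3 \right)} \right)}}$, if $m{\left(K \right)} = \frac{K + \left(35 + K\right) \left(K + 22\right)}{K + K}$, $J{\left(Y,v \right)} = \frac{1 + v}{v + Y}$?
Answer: $\frac{\sqrt{445610}}{10} \approx 66.754$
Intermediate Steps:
$J{\left(Y,v \right)} = \frac{1 + v}{Y + v}$
$m{\left(K \right)} = \frac{K + \left(22 + K\right) \left(35 + K\right)}{2 K}$ ($m{\left(K \right)} = \frac{K + \left(35 + K\right) \left(22 + K\right)}{2 K} = \left(K + \left(22 + K\right) \left(35 + K\right)\right) \frac{1}{2 K} = \frac{K + \left(22 + K\right) \left(35 + K\right)}{2 K}$)
$\sqrt{2502 + m{\left(J{\left(-7,-3 \right)} \right)}} = \sqrt{2502 + \left(29 + \frac{\frac{1}{-7 - 3} \left(1 - 3\right)}{2} + \frac{385}{\frac{1}{-7 - 3} \left(1 - 3\right)}\right)} = \sqrt{2502 + \left(29 + \frac{\frac{1}{-10} \left(-2\right)}{2} + \frac{385}{\frac{1}{-10} \left(-2\right)}\right)} = \sqrt{2502 + \left(29 + \frac{\left(- \frac{1}{10}\right) \left(-2\right)}{2} + \frac{385}{\left(- \frac{1}{10}\right) \left(-2\right)}\right)} = \sqrt{2502 + \left(29 + \frac{1}{2} \cdot \frac{1}{5} + 385 \frac{1}{\frac{1}{5}}\right)} = \sqrt{2502 + \left(29 + \frac{1}{10} + 385 \cdot 5\right)} = \sqrt{2502 + \left(29 + \frac{1}{10} + 1925\right)} = \sqrt{2502 + \frac{19541}{10}} = \sqrt{\frac{44561}{10}} = \frac{\sqrt{445610}}{10}$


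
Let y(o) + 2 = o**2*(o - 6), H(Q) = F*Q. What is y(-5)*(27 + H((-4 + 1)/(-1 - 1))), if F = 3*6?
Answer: -14958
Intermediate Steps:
F = 18
H(Q) = 18*Q
y(o) = -2 + o**2*(-6 + o) (y(o) = -2 + o**2*(o - 6) = -2 + o**2*(-6 + o))
y(-5)*(27 + H((-4 + 1)/(-1 - 1))) = (-2 + (-5)**3 - 6*(-5)**2)*(27 + 18*((-4 + 1)/(-1 - 1))) = (-2 - 125 - 6*25)*(27 + 18*(-3/(-2))) = (-2 - 125 - 150)*(27 + 18*(-3*(-1/2))) = -277*(27 + 18*(3/2)) = -277*(27 + 27) = -277*54 = -14958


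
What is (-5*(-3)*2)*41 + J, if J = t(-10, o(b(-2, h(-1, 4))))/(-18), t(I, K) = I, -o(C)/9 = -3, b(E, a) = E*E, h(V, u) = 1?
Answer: 11075/9 ≈ 1230.6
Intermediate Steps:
b(E, a) = E**2
o(C) = 27 (o(C) = -9*(-3) = 27)
J = 5/9 (J = -10/(-18) = -10*(-1/18) = 5/9 ≈ 0.55556)
(-5*(-3)*2)*41 + J = (-5*(-3)*2)*41 + 5/9 = (15*2)*41 + 5/9 = 30*41 + 5/9 = 1230 + 5/9 = 11075/9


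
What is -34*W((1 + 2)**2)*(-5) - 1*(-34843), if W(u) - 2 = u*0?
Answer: 35183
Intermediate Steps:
W(u) = 2 (W(u) = 2 + u*0 = 2 + 0 = 2)
-34*W((1 + 2)**2)*(-5) - 1*(-34843) = -34*2*(-5) - 1*(-34843) = -68*(-5) + 34843 = 340 + 34843 = 35183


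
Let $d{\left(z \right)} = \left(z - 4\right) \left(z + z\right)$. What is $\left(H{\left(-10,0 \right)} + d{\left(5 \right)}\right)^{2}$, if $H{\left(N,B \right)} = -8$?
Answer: $4$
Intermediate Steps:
$d{\left(z \right)} = 2 z \left(-4 + z\right)$ ($d{\left(z \right)} = \left(-4 + z\right) 2 z = 2 z \left(-4 + z\right)$)
$\left(H{\left(-10,0 \right)} + d{\left(5 \right)}\right)^{2} = \left(-8 + 2 \cdot 5 \left(-4 + 5\right)\right)^{2} = \left(-8 + 2 \cdot 5 \cdot 1\right)^{2} = \left(-8 + 10\right)^{2} = 2^{2} = 4$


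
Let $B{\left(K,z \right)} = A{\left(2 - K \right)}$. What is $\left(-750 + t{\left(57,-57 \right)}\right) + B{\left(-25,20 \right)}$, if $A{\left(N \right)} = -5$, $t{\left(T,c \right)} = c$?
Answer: $-812$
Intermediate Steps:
$B{\left(K,z \right)} = -5$
$\left(-750 + t{\left(57,-57 \right)}\right) + B{\left(-25,20 \right)} = \left(-750 - 57\right) - 5 = -807 - 5 = -812$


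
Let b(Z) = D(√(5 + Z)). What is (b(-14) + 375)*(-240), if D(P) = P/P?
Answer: -90240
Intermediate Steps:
D(P) = 1
b(Z) = 1
(b(-14) + 375)*(-240) = (1 + 375)*(-240) = 376*(-240) = -90240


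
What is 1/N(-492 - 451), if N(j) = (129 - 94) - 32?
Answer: 1/3 ≈ 0.33333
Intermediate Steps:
N(j) = 3 (N(j) = 35 - 32 = 3)
1/N(-492 - 451) = 1/3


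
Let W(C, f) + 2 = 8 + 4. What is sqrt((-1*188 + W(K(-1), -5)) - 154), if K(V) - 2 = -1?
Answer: 2*I*sqrt(83) ≈ 18.221*I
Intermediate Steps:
K(V) = 1 (K(V) = 2 - 1 = 1)
W(C, f) = 10 (W(C, f) = -2 + (8 + 4) = -2 + 12 = 10)
sqrt((-1*188 + W(K(-1), -5)) - 154) = sqrt((-1*188 + 10) - 154) = sqrt((-188 + 10) - 154) = sqrt(-178 - 154) = sqrt(-332) = 2*I*sqrt(83)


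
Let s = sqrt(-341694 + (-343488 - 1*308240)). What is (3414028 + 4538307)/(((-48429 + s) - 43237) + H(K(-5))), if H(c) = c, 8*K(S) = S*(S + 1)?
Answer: -2915755437090/33612762617 - 31809340*I*sqrt(993422)/33612762617 ≈ -86.745 - 0.94323*I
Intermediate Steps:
K(S) = S*(1 + S)/8 (K(S) = (S*(S + 1))/8 = (S*(1 + S))/8 = S*(1 + S)/8)
s = I*sqrt(993422) (s = sqrt(-341694 + (-343488 - 308240)) = sqrt(-341694 - 651728) = sqrt(-993422) = I*sqrt(993422) ≈ 996.71*I)
(3414028 + 4538307)/(((-48429 + s) - 43237) + H(K(-5))) = (3414028 + 4538307)/(((-48429 + I*sqrt(993422)) - 43237) + (1/8)*(-5)*(1 - 5)) = 7952335/((-91666 + I*sqrt(993422)) + (1/8)*(-5)*(-4)) = 7952335/((-91666 + I*sqrt(993422)) + 5/2) = 7952335/(-183327/2 + I*sqrt(993422))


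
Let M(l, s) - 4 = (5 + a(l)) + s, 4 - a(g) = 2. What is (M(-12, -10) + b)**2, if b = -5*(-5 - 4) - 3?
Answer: 1849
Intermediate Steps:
a(g) = 2 (a(g) = 4 - 1*2 = 4 - 2 = 2)
M(l, s) = 11 + s (M(l, s) = 4 + ((5 + 2) + s) = 4 + (7 + s) = 11 + s)
b = 42 (b = -5*(-9) - 3 = 45 - 3 = 42)
(M(-12, -10) + b)**2 = ((11 - 10) + 42)**2 = (1 + 42)**2 = 43**2 = 1849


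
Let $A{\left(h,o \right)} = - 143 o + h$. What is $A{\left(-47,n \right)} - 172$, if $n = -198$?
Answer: $28095$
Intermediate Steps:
$A{\left(h,o \right)} = h - 143 o$
$A{\left(-47,n \right)} - 172 = \left(-47 - -28314\right) - 172 = \left(-47 + 28314\right) - 172 = 28267 - 172 = 28095$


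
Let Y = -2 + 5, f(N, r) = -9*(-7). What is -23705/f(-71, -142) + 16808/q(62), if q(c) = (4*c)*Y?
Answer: -690734/1953 ≈ -353.68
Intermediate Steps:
f(N, r) = 63
Y = 3
q(c) = 12*c (q(c) = (4*c)*3 = 12*c)
-23705/f(-71, -142) + 16808/q(62) = -23705/63 + 16808/((12*62)) = -23705*1/63 + 16808/744 = -23705/63 + 16808*(1/744) = -23705/63 + 2101/93 = -690734/1953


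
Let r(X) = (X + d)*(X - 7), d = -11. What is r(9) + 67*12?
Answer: 800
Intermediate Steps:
r(X) = (-11 + X)*(-7 + X) (r(X) = (X - 11)*(X - 7) = (-11 + X)*(-7 + X))
r(9) + 67*12 = (77 + 9² - 18*9) + 67*12 = (77 + 81 - 162) + 804 = -4 + 804 = 800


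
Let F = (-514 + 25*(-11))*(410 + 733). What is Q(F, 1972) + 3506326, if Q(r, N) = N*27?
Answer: 3559570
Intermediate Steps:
F = -901827 (F = (-514 - 275)*1143 = -789*1143 = -901827)
Q(r, N) = 27*N
Q(F, 1972) + 3506326 = 27*1972 + 3506326 = 53244 + 3506326 = 3559570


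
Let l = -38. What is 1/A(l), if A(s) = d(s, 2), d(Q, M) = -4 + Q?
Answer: -1/42 ≈ -0.023810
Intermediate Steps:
A(s) = -4 + s
1/A(l) = 1/(-4 - 38) = 1/(-42) = -1/42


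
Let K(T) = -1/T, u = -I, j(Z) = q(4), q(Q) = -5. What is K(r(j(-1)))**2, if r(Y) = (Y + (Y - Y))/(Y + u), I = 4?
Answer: 81/25 ≈ 3.2400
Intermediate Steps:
j(Z) = -5
u = -4 (u = -1*4 = -4)
r(Y) = Y/(-4 + Y) (r(Y) = (Y + (Y - Y))/(Y - 4) = (Y + 0)/(-4 + Y) = Y/(-4 + Y))
K(r(j(-1)))**2 = (-1/((-5/(-4 - 5))))**2 = (-1/((-5/(-9))))**2 = (-1/((-5*(-1/9))))**2 = (-1/5/9)**2 = (-1*9/5)**2 = (-9/5)**2 = 81/25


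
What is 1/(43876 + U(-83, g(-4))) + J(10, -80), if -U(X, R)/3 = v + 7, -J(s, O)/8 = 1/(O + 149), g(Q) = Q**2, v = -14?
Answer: -351107/3028893 ≈ -0.11592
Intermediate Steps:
J(s, O) = -8/(149 + O) (J(s, O) = -8/(O + 149) = -8/(149 + O))
U(X, R) = 21 (U(X, R) = -3*(-14 + 7) = -3*(-7) = 21)
1/(43876 + U(-83, g(-4))) + J(10, -80) = 1/(43876 + 21) - 8/(149 - 80) = 1/43897 - 8/69 = -351107/3028893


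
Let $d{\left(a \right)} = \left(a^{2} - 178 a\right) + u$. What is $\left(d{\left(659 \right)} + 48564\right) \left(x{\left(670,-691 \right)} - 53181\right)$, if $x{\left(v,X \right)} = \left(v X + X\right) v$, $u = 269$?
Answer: $-113660001928412$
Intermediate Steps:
$x{\left(v,X \right)} = v \left(X + X v\right)$ ($x{\left(v,X \right)} = \left(X v + X\right) v = \left(X + X v\right) v = v \left(X + X v\right)$)
$d{\left(a \right)} = 269 + a^{2} - 178 a$ ($d{\left(a \right)} = \left(a^{2} - 178 a\right) + 269 = 269 + a^{2} - 178 a$)
$\left(d{\left(659 \right)} + 48564\right) \left(x{\left(670,-691 \right)} - 53181\right) = \left(\left(269 + 659^{2} - 117302\right) + 48564\right) \left(\left(-691\right) 670 \left(1 + 670\right) - 53181\right) = \left(\left(269 + 434281 - 117302\right) + 48564\right) \left(\left(-691\right) 670 \cdot 671 - 53181\right) = \left(317248 + 48564\right) \left(-310652870 - 53181\right) = 365812 \left(-310706051\right) = -113660001928412$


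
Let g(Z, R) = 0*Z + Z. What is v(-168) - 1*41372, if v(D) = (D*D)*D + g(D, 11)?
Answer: -4783172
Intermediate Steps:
g(Z, R) = Z (g(Z, R) = 0 + Z = Z)
v(D) = D + D³ (v(D) = (D*D)*D + D = D²*D + D = D³ + D = D + D³)
v(-168) - 1*41372 = (-168 + (-168)³) - 1*41372 = (-168 - 4741632) - 41372 = -4741800 - 41372 = -4783172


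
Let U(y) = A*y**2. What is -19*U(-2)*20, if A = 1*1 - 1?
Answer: 0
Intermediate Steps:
A = 0 (A = 1 - 1 = 0)
U(y) = 0 (U(y) = 0*y**2 = 0)
-19*U(-2)*20 = -19*0*20 = 0*20 = 0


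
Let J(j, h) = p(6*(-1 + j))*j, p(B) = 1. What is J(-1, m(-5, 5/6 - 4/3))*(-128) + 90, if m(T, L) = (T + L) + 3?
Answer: 218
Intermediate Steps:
m(T, L) = 3 + L + T (m(T, L) = (L + T) + 3 = 3 + L + T)
J(j, h) = j (J(j, h) = 1*j = j)
J(-1, m(-5, 5/6 - 4/3))*(-128) + 90 = -1*(-128) + 90 = 128 + 90 = 218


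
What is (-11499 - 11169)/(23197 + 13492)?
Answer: -22668/36689 ≈ -0.61784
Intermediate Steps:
(-11499 - 11169)/(23197 + 13492) = -22668/36689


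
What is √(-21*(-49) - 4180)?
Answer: I*√3151 ≈ 56.134*I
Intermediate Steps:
√(-21*(-49) - 4180) = √(1029 - 4180) = √(-3151) = I*√3151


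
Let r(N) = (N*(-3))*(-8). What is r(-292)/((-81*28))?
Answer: 584/189 ≈ 3.0899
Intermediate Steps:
r(N) = 24*N (r(N) = -3*N*(-8) = 24*N)
r(-292)/((-81*28)) = (24*(-292))/((-81*28)) = -7008/(-2268) = -7008*(-1/2268) = 584/189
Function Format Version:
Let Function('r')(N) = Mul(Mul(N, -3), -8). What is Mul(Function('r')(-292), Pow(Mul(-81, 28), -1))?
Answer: Rational(584, 189) ≈ 3.0899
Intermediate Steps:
Function('r')(N) = Mul(24, N) (Function('r')(N) = Mul(Mul(-3, N), -8) = Mul(24, N))
Mul(Function('r')(-292), Pow(Mul(-81, 28), -1)) = Mul(Mul(24, -292), Pow(Mul(-81, 28), -1)) = Mul(-7008, Pow(-2268, -1)) = Mul(-7008, Rational(-1, 2268)) = Rational(584, 189)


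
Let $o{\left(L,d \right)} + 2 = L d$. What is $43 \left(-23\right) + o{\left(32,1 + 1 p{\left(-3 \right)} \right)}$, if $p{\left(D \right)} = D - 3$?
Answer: $-1151$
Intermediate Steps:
$p{\left(D \right)} = -3 + D$
$o{\left(L,d \right)} = -2 + L d$
$43 \left(-23\right) + o{\left(32,1 + 1 p{\left(-3 \right)} \right)} = 43 \left(-23\right) + \left(-2 + 32 \left(1 + 1 \left(-3 - 3\right)\right)\right) = -989 + \left(-2 + 32 \left(1 + 1 \left(-6\right)\right)\right) = -989 + \left(-2 + 32 \left(1 - 6\right)\right) = -989 + \left(-2 + 32 \left(-5\right)\right) = -989 - 162 = -1151$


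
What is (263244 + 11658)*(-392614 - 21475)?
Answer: -113833894278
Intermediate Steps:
(263244 + 11658)*(-392614 - 21475) = 274902*(-414089) = -113833894278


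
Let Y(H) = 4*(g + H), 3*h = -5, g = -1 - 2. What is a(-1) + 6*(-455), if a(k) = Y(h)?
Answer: -8246/3 ≈ -2748.7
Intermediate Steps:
g = -3
h = -5/3 (h = (⅓)*(-5) = -5/3 ≈ -1.6667)
Y(H) = -12 + 4*H (Y(H) = 4*(-3 + H) = -12 + 4*H)
a(k) = -56/3 (a(k) = -12 + 4*(-5/3) = -12 - 20/3 = -56/3)
a(-1) + 6*(-455) = -56/3 + 6*(-455) = -56/3 - 2730 = -8246/3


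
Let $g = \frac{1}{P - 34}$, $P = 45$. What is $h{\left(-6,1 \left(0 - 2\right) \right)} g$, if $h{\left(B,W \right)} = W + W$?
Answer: $- \frac{4}{11} \approx -0.36364$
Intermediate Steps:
$g = \frac{1}{11}$ ($g = \frac{1}{45 - 34} = \frac{1}{11} \approx 0.090909$)
$h{\left(B,W \right)} = 2 W$
$h{\left(-6,1 \left(0 - 2\right) \right)} g = 2 \cdot 1 \left(0 - 2\right) \frac{1}{11} = 2 \cdot 1 \left(-2\right) \frac{1}{11} = 2 \left(-2\right) \frac{1}{11} = \left(-4\right) \frac{1}{11} = - \frac{4}{11}$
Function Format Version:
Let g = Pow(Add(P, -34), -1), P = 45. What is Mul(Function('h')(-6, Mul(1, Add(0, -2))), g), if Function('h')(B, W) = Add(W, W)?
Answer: Rational(-4, 11) ≈ -0.36364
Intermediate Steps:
g = Rational(1, 11) (g = Pow(Add(45, -34), -1) = Pow(11, -1) = Rational(1, 11) ≈ 0.090909)
Function('h')(B, W) = Mul(2, W)
Mul(Function('h')(-6, Mul(1, Add(0, -2))), g) = Mul(Mul(2, Mul(1, Add(0, -2))), Rational(1, 11)) = Mul(Mul(2, Mul(1, -2)), Rational(1, 11)) = Mul(Mul(2, -2), Rational(1, 11)) = Mul(-4, Rational(1, 11)) = Rational(-4, 11)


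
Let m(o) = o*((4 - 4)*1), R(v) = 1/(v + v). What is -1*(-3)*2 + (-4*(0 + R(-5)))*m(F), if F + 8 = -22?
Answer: 6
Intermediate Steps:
F = -30 (F = -8 - 22 = -30)
R(v) = 1/(2*v)
m(o) = 0 (m(o) = o*(0*1) = o*0 = 0)
-1*(-3)*2 + (-4*(0 + R(-5)))*m(F) = -1*(-3)*2 - 4*(0 + (½)/(-5))*0 = 3*2 - 4*(0 + (½)*(-⅕))*0 = 6 - 4*(0 - ⅒)*0 = 6 - 4*(-⅒)*0 = 6 + (⅖)*0 = 6 + 0 = 6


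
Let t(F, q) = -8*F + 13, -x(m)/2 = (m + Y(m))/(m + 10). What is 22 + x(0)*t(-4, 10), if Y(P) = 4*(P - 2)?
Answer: 94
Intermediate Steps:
Y(P) = -8 + 4*P (Y(P) = 4*(-2 + P) = -8 + 4*P)
x(m) = -2*(-8 + 5*m)/(10 + m) (x(m) = -2*(m + (-8 + 4*m))/(m + 10) = -2*(-8 + 5*m)/(10 + m))
t(F, q) = 13 - 8*F
22 + x(0)*t(-4, 10) = 22 + (2*(8 - 5*0)/(10 + 0))*(13 - 8*(-4)) = 22 + (2*(8 + 0)/10)*(13 + 32) = 22 + (2*(⅒)*8)*45 = 22 + (8/5)*45 = 22 + 72 = 94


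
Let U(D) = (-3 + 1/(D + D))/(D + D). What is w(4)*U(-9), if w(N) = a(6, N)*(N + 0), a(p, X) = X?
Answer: 220/81 ≈ 2.7160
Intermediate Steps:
U(D) = (-3 + 1/(2*D))/(2*D) (U(D) = (-3 + 1/(2*D))/((2*D)) = (-3 + 1/(2*D))*(1/(2*D)) = (-3 + 1/(2*D))/(2*D))
w(N) = N**2 (w(N) = N*(N + 0) = N*N = N**2)
w(4)*U(-9) = 4**2*((1/4)*(1 - 6*(-9))/(-9)**2) = 16*((1/4)*(1/81)*(1 + 54)) = 16*((1/4)*(1/81)*55) = 16*(55/324) = 220/81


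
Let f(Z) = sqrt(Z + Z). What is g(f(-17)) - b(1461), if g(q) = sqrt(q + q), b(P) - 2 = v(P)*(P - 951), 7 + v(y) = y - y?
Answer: 3568 + 2**(3/4)*17**(1/4)*sqrt(I) ≈ 3570.4 + 2.4147*I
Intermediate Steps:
v(y) = -7 (v(y) = -7 + (y - y) = -7 + 0 = -7)
f(Z) = sqrt(2)*sqrt(Z) (f(Z) = sqrt(2*Z) = sqrt(2)*sqrt(Z))
b(P) = 6659 - 7*P (b(P) = 2 - 7*(P - 951) = 2 - 7*(-951 + P) = 2 + (6657 - 7*P) = 6659 - 7*P)
g(q) = sqrt(2)*sqrt(q) (g(q) = sqrt(2*q) = sqrt(2)*sqrt(q))
g(f(-17)) - b(1461) = sqrt(2)*sqrt(sqrt(2)*sqrt(-17)) - (6659 - 7*1461) = sqrt(2)*sqrt(sqrt(2)*(I*sqrt(17))) - (6659 - 10227) = sqrt(2)*sqrt(I*sqrt(34)) - 1*(-3568) = sqrt(2)*(34**(1/4)*sqrt(I)) + 3568 = 2**(3/4)*17**(1/4)*sqrt(I) + 3568 = 3568 + 2**(3/4)*17**(1/4)*sqrt(I)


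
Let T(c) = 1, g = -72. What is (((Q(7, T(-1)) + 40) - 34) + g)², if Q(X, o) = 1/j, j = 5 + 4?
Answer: 351649/81 ≈ 4341.3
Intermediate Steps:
j = 9
Q(X, o) = ⅑ (Q(X, o) = 1/9 = ⅑)
(((Q(7, T(-1)) + 40) - 34) + g)² = (((⅑ + 40) - 34) - 72)² = ((361/9 - 34) - 72)² = (55/9 - 72)² = (-593/9)² = 351649/81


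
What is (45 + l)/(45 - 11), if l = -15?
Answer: 15/17 ≈ 0.88235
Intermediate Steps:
(45 + l)/(45 - 11) = (45 - 15)/(45 - 11) = 30/34 = (1/34)*30 = 15/17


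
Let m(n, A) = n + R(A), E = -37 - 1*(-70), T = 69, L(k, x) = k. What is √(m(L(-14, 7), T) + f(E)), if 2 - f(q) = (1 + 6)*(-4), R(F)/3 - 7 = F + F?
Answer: √451 ≈ 21.237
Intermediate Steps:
R(F) = 21 + 6*F (R(F) = 21 + 3*(F + F) = 21 + 3*(2*F) = 21 + 6*F)
E = 33 (E = -37 + 70 = 33)
m(n, A) = 21 + n + 6*A (m(n, A) = n + (21 + 6*A) = 21 + n + 6*A)
f(q) = 30 (f(q) = 2 - (1 + 6)*(-4) = 2 - 7*(-4) = 2 - 1*(-28) = 2 + 28 = 30)
√(m(L(-14, 7), T) + f(E)) = √((21 - 14 + 6*69) + 30) = √((21 - 14 + 414) + 30) = √(421 + 30) = √451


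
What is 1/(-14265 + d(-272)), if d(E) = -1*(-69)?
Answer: -1/14196 ≈ -7.0442e-5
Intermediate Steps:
d(E) = 69
1/(-14265 + d(-272)) = 1/(-14265 + 69) = 1/(-14196) = -1/14196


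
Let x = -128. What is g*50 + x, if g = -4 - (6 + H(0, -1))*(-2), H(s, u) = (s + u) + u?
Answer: 72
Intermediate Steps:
H(s, u) = s + 2*u
g = 4 (g = -4 - (6 + (0 + 2*(-1)))*(-2) = -4 - (6 + (0 - 2))*(-2) = -4 - (6 - 2)*(-2) = -4 - 4*(-2) = -4 - 1*(-8) = -4 + 8 = 4)
g*50 + x = 4*50 - 128 = 200 - 128 = 72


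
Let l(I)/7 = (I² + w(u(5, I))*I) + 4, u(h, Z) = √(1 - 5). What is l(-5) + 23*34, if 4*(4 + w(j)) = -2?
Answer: 2285/2 ≈ 1142.5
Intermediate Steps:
u(h, Z) = 2*I (u(h, Z) = √(-4) = 2*I)
w(j) = -9/2 (w(j) = -4 + (¼)*(-2) = -4 - ½ = -9/2)
l(I) = 28 + 7*I² - 63*I/2 (l(I) = 7*((I² - 9*I/2) + 4) = 7*(4 + I² - 9*I/2) = 28 + 7*I² - 63*I/2)
l(-5) + 23*34 = (28 + 7*(-5)² - 63/2*(-5)) + 23*34 = (28 + 7*25 + 315/2) + 782 = (28 + 175 + 315/2) + 782 = 721/2 + 782 = 2285/2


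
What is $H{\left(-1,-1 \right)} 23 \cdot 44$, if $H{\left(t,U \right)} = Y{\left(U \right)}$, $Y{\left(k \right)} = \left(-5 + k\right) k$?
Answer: $6072$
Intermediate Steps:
$Y{\left(k \right)} = k \left(-5 + k\right)$
$H{\left(t,U \right)} = U \left(-5 + U\right)$
$H{\left(-1,-1 \right)} 23 \cdot 44 = - (-5 - 1) 23 \cdot 44 = \left(-1\right) \left(-6\right) 23 \cdot 44 = 6 \cdot 23 \cdot 44 = 138 \cdot 44 = 6072$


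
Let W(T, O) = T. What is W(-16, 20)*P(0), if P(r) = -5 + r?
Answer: 80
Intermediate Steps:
W(-16, 20)*P(0) = -16*(-5 + 0) = -16*(-5) = 80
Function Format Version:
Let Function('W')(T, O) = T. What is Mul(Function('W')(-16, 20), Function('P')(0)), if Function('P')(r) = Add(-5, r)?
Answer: 80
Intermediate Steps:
Mul(Function('W')(-16, 20), Function('P')(0)) = Mul(-16, Add(-5, 0)) = Mul(-16, -5) = 80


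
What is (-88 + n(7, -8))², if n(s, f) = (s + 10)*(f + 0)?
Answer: 50176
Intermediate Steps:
n(s, f) = f*(10 + s) (n(s, f) = (10 + s)*f = f*(10 + s))
(-88 + n(7, -8))² = (-88 - 8*(10 + 7))² = (-88 - 8*17)² = (-88 - 136)² = (-224)² = 50176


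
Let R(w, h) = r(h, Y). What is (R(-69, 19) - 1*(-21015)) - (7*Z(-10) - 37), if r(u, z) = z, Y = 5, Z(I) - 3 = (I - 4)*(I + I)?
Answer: 19076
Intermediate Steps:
Z(I) = 3 + 2*I*(-4 + I) (Z(I) = 3 + (I - 4)*(I + I) = 3 + (-4 + I)*(2*I) = 3 + 2*I*(-4 + I))
R(w, h) = 5
(R(-69, 19) - 1*(-21015)) - (7*Z(-10) - 37) = (5 - 1*(-21015)) - (7*(3 - 8*(-10) + 2*(-10)²) - 37) = (5 + 21015) - (7*(3 + 80 + 2*100) - 37) = 21020 - (7*(3 + 80 + 200) - 37) = 21020 - (7*283 - 37) = 21020 - (1981 - 37) = 21020 - 1*1944 = 21020 - 1944 = 19076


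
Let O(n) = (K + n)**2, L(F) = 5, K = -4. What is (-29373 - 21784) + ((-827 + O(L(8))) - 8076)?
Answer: -60059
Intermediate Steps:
O(n) = (-4 + n)**2
(-29373 - 21784) + ((-827 + O(L(8))) - 8076) = (-29373 - 21784) + ((-827 + (-4 + 5)**2) - 8076) = -51157 + ((-827 + 1**2) - 8076) = -51157 + ((-827 + 1) - 8076) = -51157 + (-826 - 8076) = -51157 - 8902 = -60059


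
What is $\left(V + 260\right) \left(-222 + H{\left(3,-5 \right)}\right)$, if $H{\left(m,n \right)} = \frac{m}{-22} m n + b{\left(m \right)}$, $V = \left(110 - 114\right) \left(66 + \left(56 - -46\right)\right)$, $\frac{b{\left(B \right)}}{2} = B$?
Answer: $\frac{969642}{11} \approx 88149.0$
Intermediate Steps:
$b{\left(B \right)} = 2 B$
$V = -672$ ($V = - 4 \left(66 + \left(56 + 46\right)\right) = - 4 \left(66 + 102\right) = \left(-4\right) 168 = -672$)
$H{\left(m,n \right)} = 2 m - \frac{n m^{2}}{22}$ ($H{\left(m,n \right)} = \frac{m}{-22} m n + 2 m = m \left(- \frac{1}{22}\right) m n + 2 m = - \frac{m}{22} m n + 2 m = - \frac{m^{2}}{22} n + 2 m = - \frac{n m^{2}}{22} + 2 m = 2 m - \frac{n m^{2}}{22}$)
$\left(V + 260\right) \left(-222 + H{\left(3,-5 \right)}\right) = \left(-672 + 260\right) \left(-222 + \frac{1}{22} \cdot 3 \left(44 - 3 \left(-5\right)\right)\right) = - 412 \left(-222 + \frac{1}{22} \cdot 3 \left(44 + 15\right)\right) = - 412 \left(-222 + \frac{1}{22} \cdot 3 \cdot 59\right) = - 412 \left(-222 + \frac{177}{22}\right) = \left(-412\right) \left(- \frac{4707}{22}\right) = \frac{969642}{11}$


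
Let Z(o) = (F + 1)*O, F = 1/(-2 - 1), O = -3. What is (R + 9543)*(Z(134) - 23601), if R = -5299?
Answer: -100171132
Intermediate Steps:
F = -1/3 (F = 1/(-3) = -1/3 ≈ -0.33333)
Z(o) = -2 (Z(o) = (-1/3 + 1)*(-3) = (2/3)*(-3) = -2)
(R + 9543)*(Z(134) - 23601) = (-5299 + 9543)*(-2 - 23601) = 4244*(-23603) = -100171132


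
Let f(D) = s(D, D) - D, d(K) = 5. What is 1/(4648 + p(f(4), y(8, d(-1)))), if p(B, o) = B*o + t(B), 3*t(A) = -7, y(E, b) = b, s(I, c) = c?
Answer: 3/13937 ≈ 0.00021525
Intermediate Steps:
t(A) = -7/3 (t(A) = (1/3)*(-7) = -7/3)
f(D) = 0 (f(D) = D - D = 0)
p(B, o) = -7/3 + B*o (p(B, o) = B*o - 7/3 = -7/3 + B*o)
1/(4648 + p(f(4), y(8, d(-1)))) = 1/(4648 + (-7/3 + 0*5)) = 1/(4648 + (-7/3 + 0)) = 1/(4648 - 7/3) = 1/(13937/3) = 3/13937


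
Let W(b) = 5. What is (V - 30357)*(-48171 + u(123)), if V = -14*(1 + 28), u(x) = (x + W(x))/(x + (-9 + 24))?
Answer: 102248059805/69 ≈ 1.4819e+9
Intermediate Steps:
u(x) = (5 + x)/(15 + x) (u(x) = (x + 5)/(x + (-9 + 24)) = (5 + x)/(x + 15) = (5 + x)/(15 + x))
V = -406 (V = -14*29 = -406)
(V - 30357)*(-48171 + u(123)) = (-406 - 30357)*(-48171 + (5 + 123)/(15 + 123)) = -30763*(-48171 + 128/138) = -30763*(-48171 + (1/138)*128) = -30763*(-48171 + 64/69) = -30763*(-3323735/69) = 102248059805/69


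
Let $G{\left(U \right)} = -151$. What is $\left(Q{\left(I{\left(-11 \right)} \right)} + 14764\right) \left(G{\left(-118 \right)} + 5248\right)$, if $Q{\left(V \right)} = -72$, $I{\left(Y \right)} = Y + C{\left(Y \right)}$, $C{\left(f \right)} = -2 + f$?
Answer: $74885124$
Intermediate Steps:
$I{\left(Y \right)} = -2 + 2 Y$ ($I{\left(Y \right)} = Y + \left(-2 + Y\right) = -2 + 2 Y$)
$\left(Q{\left(I{\left(-11 \right)} \right)} + 14764\right) \left(G{\left(-118 \right)} + 5248\right) = \left(-72 + 14764\right) \left(-151 + 5248\right) = 14692 \cdot 5097 = 74885124$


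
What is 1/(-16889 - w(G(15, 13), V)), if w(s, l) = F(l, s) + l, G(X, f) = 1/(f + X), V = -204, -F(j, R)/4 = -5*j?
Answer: -1/12605 ≈ -7.9334e-5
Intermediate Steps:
F(j, R) = 20*j (F(j, R) = -(-20)*j = 20*j)
G(X, f) = 1/(X + f)
w(s, l) = 21*l (w(s, l) = 20*l + l = 21*l)
1/(-16889 - w(G(15, 13), V)) = 1/(-16889 - 21*(-204)) = 1/(-16889 - 1*(-4284)) = 1/(-16889 + 4284) = 1/(-12605) = -1/12605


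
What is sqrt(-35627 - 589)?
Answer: 6*I*sqrt(1006) ≈ 190.3*I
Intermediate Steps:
sqrt(-35627 - 589) = sqrt(-36216) = 6*I*sqrt(1006)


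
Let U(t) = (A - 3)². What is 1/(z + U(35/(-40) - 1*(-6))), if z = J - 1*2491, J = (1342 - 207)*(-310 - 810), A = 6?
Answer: -1/1273682 ≈ -7.8512e-7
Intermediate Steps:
J = -1271200 (J = 1135*(-1120) = -1271200)
U(t) = 9 (U(t) = (6 - 3)² = 3² = 9)
z = -1273691 (z = -1271200 - 1*2491 = -1271200 - 2491 = -1273691)
1/(z + U(35/(-40) - 1*(-6))) = 1/(-1273691 + 9) = 1/(-1273682) = -1/1273682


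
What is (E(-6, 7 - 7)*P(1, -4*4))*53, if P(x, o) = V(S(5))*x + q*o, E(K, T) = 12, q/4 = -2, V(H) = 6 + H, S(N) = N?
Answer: 88404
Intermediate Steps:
q = -8 (q = 4*(-2) = -8)
P(x, o) = -8*o + 11*x (P(x, o) = (6 + 5)*x - 8*o = 11*x - 8*o = -8*o + 11*x)
(E(-6, 7 - 7)*P(1, -4*4))*53 = (12*(-(-32)*4 + 11*1))*53 = (12*(-8*(-16) + 11))*53 = (12*(128 + 11))*53 = (12*139)*53 = 1668*53 = 88404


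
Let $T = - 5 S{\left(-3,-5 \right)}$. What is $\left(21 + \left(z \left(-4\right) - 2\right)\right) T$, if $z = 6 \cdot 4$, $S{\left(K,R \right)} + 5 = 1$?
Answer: $-1540$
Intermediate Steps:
$S{\left(K,R \right)} = -4$ ($S{\left(K,R \right)} = -5 + 1 = -4$)
$z = 24$
$T = 20$ ($T = \left(-5\right) \left(-4\right) = 20$)
$\left(21 + \left(z \left(-4\right) - 2\right)\right) T = \left(21 + \left(24 \left(-4\right) - 2\right)\right) 20 = \left(21 - 98\right) 20 = \left(-77\right) 20 = -1540$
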